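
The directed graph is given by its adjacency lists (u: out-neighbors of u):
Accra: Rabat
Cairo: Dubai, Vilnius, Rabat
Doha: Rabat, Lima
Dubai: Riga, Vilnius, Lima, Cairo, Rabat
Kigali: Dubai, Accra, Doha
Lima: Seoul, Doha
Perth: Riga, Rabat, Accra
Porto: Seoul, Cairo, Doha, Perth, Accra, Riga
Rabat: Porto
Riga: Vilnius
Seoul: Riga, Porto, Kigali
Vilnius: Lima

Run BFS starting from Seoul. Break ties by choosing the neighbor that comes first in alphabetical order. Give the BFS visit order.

Seoul -> Kigali -> Porto -> Riga -> Accra -> Doha -> Dubai -> Cairo -> Perth -> Vilnius -> Rabat -> Lima

Visit Seoul; enqueue Kigali, Porto, Riga → queue [Kigali, Porto, Riga]
Visit Kigali; enqueue Accra, Doha, Dubai → queue [Porto, Riga, Accra, Doha, Dubai]
Visit Porto; enqueue Cairo, Perth → queue [Riga, Accra, Doha, Dubai, Cairo, Perth]
Visit Riga; enqueue Vilnius → queue [Accra, Doha, Dubai, Cairo, Perth, Vilnius]
Visit Accra; enqueue Rabat → queue [Doha, Dubai, Cairo, Perth, Vilnius, Rabat]
Visit Doha; enqueue Lima → queue [Dubai, Cairo, Perth, Vilnius, Rabat, Lima]
Visit Dubai → queue [Cairo, Perth, Vilnius, Rabat, Lima]
Visit Cairo → queue [Perth, Vilnius, Rabat, Lima]
Visit Perth → queue [Vilnius, Rabat, Lima]
Visit Vilnius → queue [Rabat, Lima]
Visit Rabat → queue [Lima]
Visit Lima → queue []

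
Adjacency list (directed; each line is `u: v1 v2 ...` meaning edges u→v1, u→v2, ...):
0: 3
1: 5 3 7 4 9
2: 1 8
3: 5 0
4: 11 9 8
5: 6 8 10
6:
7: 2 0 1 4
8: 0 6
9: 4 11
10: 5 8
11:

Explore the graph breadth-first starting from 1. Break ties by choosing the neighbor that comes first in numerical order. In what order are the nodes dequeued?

1 3 4 5 7 9 0 8 11 6 10 2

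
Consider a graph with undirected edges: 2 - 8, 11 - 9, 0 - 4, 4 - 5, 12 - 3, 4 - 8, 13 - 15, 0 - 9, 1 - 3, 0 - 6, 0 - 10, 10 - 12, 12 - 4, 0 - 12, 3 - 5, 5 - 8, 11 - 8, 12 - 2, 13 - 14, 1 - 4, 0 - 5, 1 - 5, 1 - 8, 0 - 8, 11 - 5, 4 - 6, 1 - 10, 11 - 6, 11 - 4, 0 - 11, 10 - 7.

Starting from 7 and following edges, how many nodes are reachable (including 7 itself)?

13

BFS from 7 visits: 7, 10, 0, 1, 12, 4, 5, 6, 8, 9, 11, 3, 2
Reachable nodes: 13 of 16 total.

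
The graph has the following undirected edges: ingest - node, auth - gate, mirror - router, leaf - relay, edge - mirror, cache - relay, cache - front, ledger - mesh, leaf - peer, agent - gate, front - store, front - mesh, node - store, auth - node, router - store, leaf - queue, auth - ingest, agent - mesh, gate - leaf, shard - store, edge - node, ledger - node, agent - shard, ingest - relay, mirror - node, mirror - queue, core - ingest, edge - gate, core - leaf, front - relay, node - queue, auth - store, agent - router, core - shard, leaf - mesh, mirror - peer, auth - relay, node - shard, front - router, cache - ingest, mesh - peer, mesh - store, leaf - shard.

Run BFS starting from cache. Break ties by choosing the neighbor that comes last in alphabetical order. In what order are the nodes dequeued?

cache -> relay -> ingest -> front -> leaf -> auth -> node -> core -> store -> router -> mesh -> shard -> queue -> peer -> gate -> mirror -> ledger -> edge -> agent

Visit cache; enqueue relay, ingest, front → queue [relay, ingest, front]
Visit relay; enqueue leaf, auth → queue [ingest, front, leaf, auth]
Visit ingest; enqueue node, core → queue [front, leaf, auth, node, core]
Visit front; enqueue store, router, mesh → queue [leaf, auth, node, core, store, router, mesh]
Visit leaf; enqueue shard, queue, peer, gate → queue [auth, node, core, store, router, mesh, shard, queue, peer, gate]
Visit auth → queue [node, core, store, router, mesh, shard, queue, peer, gate]
Visit node; enqueue mirror, ledger, edge → queue [core, store, router, mesh, shard, queue, peer, gate, mirror, ledger, edge]
Visit core → queue [store, router, mesh, shard, queue, peer, gate, mirror, ledger, edge]
Visit store → queue [router, mesh, shard, queue, peer, gate, mirror, ledger, edge]
Visit router; enqueue agent → queue [mesh, shard, queue, peer, gate, mirror, ledger, edge, agent]
Visit mesh → queue [shard, queue, peer, gate, mirror, ledger, edge, agent]
Visit shard → queue [queue, peer, gate, mirror, ledger, edge, agent]
Visit queue → queue [peer, gate, mirror, ledger, edge, agent]
Visit peer → queue [gate, mirror, ledger, edge, agent]
Visit gate → queue [mirror, ledger, edge, agent]
Visit mirror → queue [ledger, edge, agent]
Visit ledger → queue [edge, agent]
Visit edge → queue [agent]
Visit agent → queue []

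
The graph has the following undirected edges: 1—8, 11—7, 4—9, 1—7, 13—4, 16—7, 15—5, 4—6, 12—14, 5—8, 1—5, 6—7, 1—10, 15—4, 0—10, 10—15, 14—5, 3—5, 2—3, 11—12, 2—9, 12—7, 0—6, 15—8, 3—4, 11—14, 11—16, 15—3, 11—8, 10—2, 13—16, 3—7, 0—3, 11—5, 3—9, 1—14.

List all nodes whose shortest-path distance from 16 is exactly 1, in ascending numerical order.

7, 11, 13

Level 0: 16
Level 1: 7, 11, 13
Level 2: 1, 3, 4, 5, 6, 8, 12, 14
Level 3: 0, 2, 9, 10, 15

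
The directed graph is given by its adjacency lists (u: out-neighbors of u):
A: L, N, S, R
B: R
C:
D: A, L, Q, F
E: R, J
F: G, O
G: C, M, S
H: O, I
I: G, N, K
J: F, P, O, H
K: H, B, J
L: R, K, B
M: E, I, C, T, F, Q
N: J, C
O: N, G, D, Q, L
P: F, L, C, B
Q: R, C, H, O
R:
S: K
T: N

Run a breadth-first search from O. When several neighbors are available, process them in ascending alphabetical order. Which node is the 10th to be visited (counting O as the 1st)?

Visit O; enqueue D, G, L, N, Q → queue [D, G, L, N, Q]
Visit D; enqueue A, F → queue [G, L, N, Q, A, F]
Visit G; enqueue C, M, S → queue [L, N, Q, A, F, C, M, S]
Visit L; enqueue B, K, R → queue [N, Q, A, F, C, M, S, B, K, R]
Visit N; enqueue J → queue [Q, A, F, C, M, S, B, K, R, J]
Visit Q; enqueue H → queue [A, F, C, M, S, B, K, R, J, H]
Visit A → queue [F, C, M, S, B, K, R, J, H]
Visit F → queue [C, M, S, B, K, R, J, H]
Visit C → queue [M, S, B, K, R, J, H]
Visit M; enqueue E, I, T → queue [S, B, K, R, J, H, E, I, T]
Visit S → queue [B, K, R, J, H, E, I, T]
Visit B → queue [K, R, J, H, E, I, T]
Visit K → queue [R, J, H, E, I, T]
Visit R → queue [J, H, E, I, T]
Visit J; enqueue P → queue [H, E, I, T, P]
Visit H → queue [E, I, T, P]
Visit E → queue [I, T, P]
Visit I → queue [T, P]
Visit T → queue [P]
Visit P → queue []

Visit order: O, D, G, L, N, Q, A, F, C, M, S, B, K, R, J, H, E, I, T, P

M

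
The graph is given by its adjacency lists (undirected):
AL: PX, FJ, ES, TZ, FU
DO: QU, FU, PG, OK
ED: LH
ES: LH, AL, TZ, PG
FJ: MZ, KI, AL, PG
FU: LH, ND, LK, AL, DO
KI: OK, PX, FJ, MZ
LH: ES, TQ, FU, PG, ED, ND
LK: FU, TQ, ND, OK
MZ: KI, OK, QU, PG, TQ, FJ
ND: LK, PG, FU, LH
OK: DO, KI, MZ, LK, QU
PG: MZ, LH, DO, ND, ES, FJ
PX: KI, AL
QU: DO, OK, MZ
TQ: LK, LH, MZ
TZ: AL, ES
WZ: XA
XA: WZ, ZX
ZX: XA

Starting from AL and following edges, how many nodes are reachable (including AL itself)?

BFS from AL visits: AL, ES, FJ, FU, PX, TZ, LH, PG, KI, MZ, DO, LK, ND, ED, TQ, OK, QU
Reachable nodes: 17 of 20 total.

17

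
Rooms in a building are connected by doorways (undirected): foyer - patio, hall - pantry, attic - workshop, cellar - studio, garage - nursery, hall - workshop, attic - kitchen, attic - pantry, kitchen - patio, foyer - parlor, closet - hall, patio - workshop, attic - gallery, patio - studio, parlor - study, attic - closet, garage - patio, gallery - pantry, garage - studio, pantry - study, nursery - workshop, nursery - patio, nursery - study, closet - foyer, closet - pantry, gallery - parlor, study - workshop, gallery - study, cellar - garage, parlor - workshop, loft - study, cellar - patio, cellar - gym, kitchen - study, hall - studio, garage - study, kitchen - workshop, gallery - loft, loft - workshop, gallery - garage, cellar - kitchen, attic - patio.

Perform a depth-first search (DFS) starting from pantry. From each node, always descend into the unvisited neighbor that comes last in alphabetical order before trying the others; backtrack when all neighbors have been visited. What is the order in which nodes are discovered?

Visit pantry
pantry → study
study → workshop
workshop → patio
patio → studio
studio → hall
hall → closet
closet → foyer
foyer → parlor
parlor → gallery
gallery → loft
gallery → garage
garage → nursery
garage → cellar
cellar → kitchen
kitchen → attic
cellar → gym

pantry, study, workshop, patio, studio, hall, closet, foyer, parlor, gallery, loft, garage, nursery, cellar, kitchen, attic, gym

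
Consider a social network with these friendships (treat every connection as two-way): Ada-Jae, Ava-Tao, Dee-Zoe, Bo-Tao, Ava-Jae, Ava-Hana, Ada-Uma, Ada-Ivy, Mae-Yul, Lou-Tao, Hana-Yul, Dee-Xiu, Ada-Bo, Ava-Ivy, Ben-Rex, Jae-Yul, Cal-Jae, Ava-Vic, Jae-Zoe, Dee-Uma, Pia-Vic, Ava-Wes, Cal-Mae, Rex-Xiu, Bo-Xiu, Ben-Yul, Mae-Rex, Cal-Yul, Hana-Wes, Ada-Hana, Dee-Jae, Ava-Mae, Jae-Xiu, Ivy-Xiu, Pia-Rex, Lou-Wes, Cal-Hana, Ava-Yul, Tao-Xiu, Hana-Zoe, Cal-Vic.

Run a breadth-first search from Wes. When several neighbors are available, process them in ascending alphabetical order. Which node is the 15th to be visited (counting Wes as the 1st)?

Dee

Visit Wes; enqueue Ava, Hana, Lou → queue [Ava, Hana, Lou]
Visit Ava; enqueue Ivy, Jae, Mae, Tao, Vic, Yul → queue [Hana, Lou, Ivy, Jae, Mae, Tao, Vic, Yul]
Visit Hana; enqueue Ada, Cal, Zoe → queue [Lou, Ivy, Jae, Mae, Tao, Vic, Yul, Ada, Cal, Zoe]
Visit Lou → queue [Ivy, Jae, Mae, Tao, Vic, Yul, Ada, Cal, Zoe]
Visit Ivy; enqueue Xiu → queue [Jae, Mae, Tao, Vic, Yul, Ada, Cal, Zoe, Xiu]
Visit Jae; enqueue Dee → queue [Mae, Tao, Vic, Yul, Ada, Cal, Zoe, Xiu, Dee]
Visit Mae; enqueue Rex → queue [Tao, Vic, Yul, Ada, Cal, Zoe, Xiu, Dee, Rex]
Visit Tao; enqueue Bo → queue [Vic, Yul, Ada, Cal, Zoe, Xiu, Dee, Rex, Bo]
Visit Vic; enqueue Pia → queue [Yul, Ada, Cal, Zoe, Xiu, Dee, Rex, Bo, Pia]
Visit Yul; enqueue Ben → queue [Ada, Cal, Zoe, Xiu, Dee, Rex, Bo, Pia, Ben]
Visit Ada; enqueue Uma → queue [Cal, Zoe, Xiu, Dee, Rex, Bo, Pia, Ben, Uma]
Visit Cal → queue [Zoe, Xiu, Dee, Rex, Bo, Pia, Ben, Uma]
Visit Zoe → queue [Xiu, Dee, Rex, Bo, Pia, Ben, Uma]
Visit Xiu → queue [Dee, Rex, Bo, Pia, Ben, Uma]
Visit Dee → queue [Rex, Bo, Pia, Ben, Uma]
Visit Rex → queue [Bo, Pia, Ben, Uma]
Visit Bo → queue [Pia, Ben, Uma]
Visit Pia → queue [Ben, Uma]
Visit Ben → queue [Uma]
Visit Uma → queue []

Visit order: Wes, Ava, Hana, Lou, Ivy, Jae, Mae, Tao, Vic, Yul, Ada, Cal, Zoe, Xiu, Dee, Rex, Bo, Pia, Ben, Uma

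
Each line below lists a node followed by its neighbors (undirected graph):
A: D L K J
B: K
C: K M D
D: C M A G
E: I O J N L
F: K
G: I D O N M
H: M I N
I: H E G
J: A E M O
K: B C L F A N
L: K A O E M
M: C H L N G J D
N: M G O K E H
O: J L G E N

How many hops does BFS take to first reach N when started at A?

2

Level 0: A
Level 1: D, J, K, L
Level 2: B, C, E, F, G, M, N, O
Level 3: H, I
N first appears at level 2.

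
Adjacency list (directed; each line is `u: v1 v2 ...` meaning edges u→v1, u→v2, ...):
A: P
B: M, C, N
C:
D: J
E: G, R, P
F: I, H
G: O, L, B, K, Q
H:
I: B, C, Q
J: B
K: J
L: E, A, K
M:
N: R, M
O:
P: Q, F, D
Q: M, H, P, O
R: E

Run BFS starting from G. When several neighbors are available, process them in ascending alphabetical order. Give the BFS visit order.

G, B, K, L, O, Q, C, M, N, J, A, E, H, P, R, D, F, I

Visit G; enqueue B, K, L, O, Q → queue [B, K, L, O, Q]
Visit B; enqueue C, M, N → queue [K, L, O, Q, C, M, N]
Visit K; enqueue J → queue [L, O, Q, C, M, N, J]
Visit L; enqueue A, E → queue [O, Q, C, M, N, J, A, E]
Visit O → queue [Q, C, M, N, J, A, E]
Visit Q; enqueue H, P → queue [C, M, N, J, A, E, H, P]
Visit C → queue [M, N, J, A, E, H, P]
Visit M → queue [N, J, A, E, H, P]
Visit N; enqueue R → queue [J, A, E, H, P, R]
Visit J → queue [A, E, H, P, R]
Visit A → queue [E, H, P, R]
Visit E → queue [H, P, R]
Visit H → queue [P, R]
Visit P; enqueue D, F → queue [R, D, F]
Visit R → queue [D, F]
Visit D → queue [F]
Visit F; enqueue I → queue [I]
Visit I → queue []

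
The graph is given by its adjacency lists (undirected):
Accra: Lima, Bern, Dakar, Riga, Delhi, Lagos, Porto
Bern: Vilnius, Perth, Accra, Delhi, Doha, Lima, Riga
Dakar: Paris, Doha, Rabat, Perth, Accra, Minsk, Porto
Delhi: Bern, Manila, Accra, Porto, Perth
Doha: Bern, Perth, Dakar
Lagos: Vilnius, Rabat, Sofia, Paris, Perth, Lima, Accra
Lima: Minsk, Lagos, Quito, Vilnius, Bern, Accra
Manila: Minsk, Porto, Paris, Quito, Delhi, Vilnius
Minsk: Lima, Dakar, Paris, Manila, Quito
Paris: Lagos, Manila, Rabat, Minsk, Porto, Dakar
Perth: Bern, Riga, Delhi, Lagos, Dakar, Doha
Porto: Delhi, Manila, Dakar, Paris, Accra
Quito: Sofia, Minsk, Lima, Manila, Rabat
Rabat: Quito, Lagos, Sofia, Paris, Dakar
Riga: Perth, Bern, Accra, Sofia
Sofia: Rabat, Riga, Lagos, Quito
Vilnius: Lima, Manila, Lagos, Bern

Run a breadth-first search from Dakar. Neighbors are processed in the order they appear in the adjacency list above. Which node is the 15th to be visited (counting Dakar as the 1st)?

Visit Dakar; enqueue Paris, Doha, Rabat, Perth, Accra, Minsk, Porto → queue [Paris, Doha, Rabat, Perth, Accra, Minsk, Porto]
Visit Paris; enqueue Lagos, Manila → queue [Doha, Rabat, Perth, Accra, Minsk, Porto, Lagos, Manila]
Visit Doha; enqueue Bern → queue [Rabat, Perth, Accra, Minsk, Porto, Lagos, Manila, Bern]
Visit Rabat; enqueue Quito, Sofia → queue [Perth, Accra, Minsk, Porto, Lagos, Manila, Bern, Quito, Sofia]
Visit Perth; enqueue Riga, Delhi → queue [Accra, Minsk, Porto, Lagos, Manila, Bern, Quito, Sofia, Riga, Delhi]
Visit Accra; enqueue Lima → queue [Minsk, Porto, Lagos, Manila, Bern, Quito, Sofia, Riga, Delhi, Lima]
Visit Minsk → queue [Porto, Lagos, Manila, Bern, Quito, Sofia, Riga, Delhi, Lima]
Visit Porto → queue [Lagos, Manila, Bern, Quito, Sofia, Riga, Delhi, Lima]
Visit Lagos; enqueue Vilnius → queue [Manila, Bern, Quito, Sofia, Riga, Delhi, Lima, Vilnius]
Visit Manila → queue [Bern, Quito, Sofia, Riga, Delhi, Lima, Vilnius]
Visit Bern → queue [Quito, Sofia, Riga, Delhi, Lima, Vilnius]
Visit Quito → queue [Sofia, Riga, Delhi, Lima, Vilnius]
Visit Sofia → queue [Riga, Delhi, Lima, Vilnius]
Visit Riga → queue [Delhi, Lima, Vilnius]
Visit Delhi → queue [Lima, Vilnius]
Visit Lima → queue [Vilnius]
Visit Vilnius → queue []

Visit order: Dakar, Paris, Doha, Rabat, Perth, Accra, Minsk, Porto, Lagos, Manila, Bern, Quito, Sofia, Riga, Delhi, Lima, Vilnius

Delhi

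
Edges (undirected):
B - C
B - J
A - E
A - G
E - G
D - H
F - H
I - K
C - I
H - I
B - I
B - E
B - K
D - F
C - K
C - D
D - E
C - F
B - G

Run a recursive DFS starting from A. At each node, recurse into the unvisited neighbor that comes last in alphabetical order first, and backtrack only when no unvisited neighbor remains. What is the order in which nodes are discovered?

A G E D H I K C F B J

Visit A
A → G
G → E
E → D
D → H
H → I
I → K
K → C
C → F
C → B
B → J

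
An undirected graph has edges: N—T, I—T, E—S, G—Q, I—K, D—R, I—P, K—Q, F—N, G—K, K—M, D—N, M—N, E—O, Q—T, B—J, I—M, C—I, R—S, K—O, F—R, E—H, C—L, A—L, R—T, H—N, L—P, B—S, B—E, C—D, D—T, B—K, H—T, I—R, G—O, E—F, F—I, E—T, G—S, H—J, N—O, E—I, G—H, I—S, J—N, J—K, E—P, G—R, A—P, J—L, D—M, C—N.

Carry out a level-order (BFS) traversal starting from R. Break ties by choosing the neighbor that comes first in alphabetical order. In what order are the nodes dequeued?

Visit R; enqueue D, F, G, I, S, T → queue [D, F, G, I, S, T]
Visit D; enqueue C, M, N → queue [F, G, I, S, T, C, M, N]
Visit F; enqueue E → queue [G, I, S, T, C, M, N, E]
Visit G; enqueue H, K, O, Q → queue [I, S, T, C, M, N, E, H, K, O, Q]
Visit I; enqueue P → queue [S, T, C, M, N, E, H, K, O, Q, P]
Visit S; enqueue B → queue [T, C, M, N, E, H, K, O, Q, P, B]
Visit T → queue [C, M, N, E, H, K, O, Q, P, B]
Visit C; enqueue L → queue [M, N, E, H, K, O, Q, P, B, L]
Visit M → queue [N, E, H, K, O, Q, P, B, L]
Visit N; enqueue J → queue [E, H, K, O, Q, P, B, L, J]
Visit E → queue [H, K, O, Q, P, B, L, J]
Visit H → queue [K, O, Q, P, B, L, J]
Visit K → queue [O, Q, P, B, L, J]
Visit O → queue [Q, P, B, L, J]
Visit Q → queue [P, B, L, J]
Visit P; enqueue A → queue [B, L, J, A]
Visit B → queue [L, J, A]
Visit L → queue [J, A]
Visit J → queue [A]
Visit A → queue []

R → D → F → G → I → S → T → C → M → N → E → H → K → O → Q → P → B → L → J → A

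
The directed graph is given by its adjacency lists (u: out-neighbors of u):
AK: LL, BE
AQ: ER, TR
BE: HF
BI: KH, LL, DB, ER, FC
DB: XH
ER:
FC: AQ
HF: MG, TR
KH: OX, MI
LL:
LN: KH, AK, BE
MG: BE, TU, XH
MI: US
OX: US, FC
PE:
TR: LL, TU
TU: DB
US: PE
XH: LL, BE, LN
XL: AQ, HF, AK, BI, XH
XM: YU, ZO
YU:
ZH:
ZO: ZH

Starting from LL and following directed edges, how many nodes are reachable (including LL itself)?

1

BFS from LL visits: LL
Reachable nodes: 1 of 24 total.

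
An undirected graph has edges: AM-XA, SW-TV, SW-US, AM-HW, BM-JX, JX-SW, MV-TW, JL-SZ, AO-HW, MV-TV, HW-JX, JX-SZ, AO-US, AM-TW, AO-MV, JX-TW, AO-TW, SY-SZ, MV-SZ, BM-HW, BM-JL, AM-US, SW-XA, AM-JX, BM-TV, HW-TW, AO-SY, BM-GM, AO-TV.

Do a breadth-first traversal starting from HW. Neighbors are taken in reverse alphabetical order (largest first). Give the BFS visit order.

Visit HW; enqueue TW, JX, BM, AO, AM → queue [TW, JX, BM, AO, AM]
Visit TW; enqueue MV → queue [JX, BM, AO, AM, MV]
Visit JX; enqueue SZ, SW → queue [BM, AO, AM, MV, SZ, SW]
Visit BM; enqueue TV, JL, GM → queue [AO, AM, MV, SZ, SW, TV, JL, GM]
Visit AO; enqueue US, SY → queue [AM, MV, SZ, SW, TV, JL, GM, US, SY]
Visit AM; enqueue XA → queue [MV, SZ, SW, TV, JL, GM, US, SY, XA]
Visit MV → queue [SZ, SW, TV, JL, GM, US, SY, XA]
Visit SZ → queue [SW, TV, JL, GM, US, SY, XA]
Visit SW → queue [TV, JL, GM, US, SY, XA]
Visit TV → queue [JL, GM, US, SY, XA]
Visit JL → queue [GM, US, SY, XA]
Visit GM → queue [US, SY, XA]
Visit US → queue [SY, XA]
Visit SY → queue [XA]
Visit XA → queue []

HW → TW → JX → BM → AO → AM → MV → SZ → SW → TV → JL → GM → US → SY → XA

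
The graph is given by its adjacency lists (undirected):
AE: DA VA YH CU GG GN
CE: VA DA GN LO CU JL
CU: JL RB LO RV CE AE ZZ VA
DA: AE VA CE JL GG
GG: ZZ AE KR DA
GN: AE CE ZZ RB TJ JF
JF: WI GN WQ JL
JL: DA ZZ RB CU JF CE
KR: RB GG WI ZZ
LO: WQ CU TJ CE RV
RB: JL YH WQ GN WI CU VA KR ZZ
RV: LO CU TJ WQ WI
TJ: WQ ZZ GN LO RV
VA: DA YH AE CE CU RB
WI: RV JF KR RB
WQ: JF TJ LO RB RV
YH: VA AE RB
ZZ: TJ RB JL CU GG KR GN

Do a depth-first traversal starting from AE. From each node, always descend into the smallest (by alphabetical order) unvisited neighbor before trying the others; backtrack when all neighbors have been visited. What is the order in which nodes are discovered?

AE, CU, CE, DA, GG, KR, RB, GN, JF, JL, ZZ, TJ, LO, RV, WI, WQ, VA, YH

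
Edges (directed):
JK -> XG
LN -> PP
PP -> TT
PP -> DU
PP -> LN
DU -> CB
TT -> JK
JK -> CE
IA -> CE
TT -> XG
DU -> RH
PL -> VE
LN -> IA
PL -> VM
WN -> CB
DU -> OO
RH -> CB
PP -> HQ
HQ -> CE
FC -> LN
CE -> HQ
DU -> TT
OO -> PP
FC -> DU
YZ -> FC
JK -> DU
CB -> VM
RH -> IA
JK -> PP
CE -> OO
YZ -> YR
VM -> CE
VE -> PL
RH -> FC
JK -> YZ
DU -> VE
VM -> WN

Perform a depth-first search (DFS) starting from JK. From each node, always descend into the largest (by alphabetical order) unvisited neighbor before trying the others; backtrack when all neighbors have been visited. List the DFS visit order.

JK YZ YR FC LN PP TT XG HQ CE OO DU VE PL VM WN CB RH IA

Visit JK
JK → YZ
YZ → YR
YZ → FC
FC → LN
LN → PP
PP → TT
TT → XG
PP → HQ
HQ → CE
CE → OO
PP → DU
DU → VE
VE → PL
PL → VM
VM → WN
WN → CB
DU → RH
RH → IA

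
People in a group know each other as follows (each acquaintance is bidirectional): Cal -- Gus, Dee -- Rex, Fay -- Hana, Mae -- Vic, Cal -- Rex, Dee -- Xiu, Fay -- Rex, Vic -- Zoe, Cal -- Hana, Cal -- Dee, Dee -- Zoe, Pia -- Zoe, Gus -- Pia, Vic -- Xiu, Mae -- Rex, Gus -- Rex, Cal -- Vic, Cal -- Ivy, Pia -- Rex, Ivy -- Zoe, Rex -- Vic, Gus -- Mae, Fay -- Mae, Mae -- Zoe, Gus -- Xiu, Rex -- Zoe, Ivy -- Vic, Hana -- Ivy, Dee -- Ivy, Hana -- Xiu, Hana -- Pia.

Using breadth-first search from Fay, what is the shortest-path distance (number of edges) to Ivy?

2

Level 0: Fay
Level 1: Hana, Mae, Rex
Level 2: Cal, Dee, Gus, Ivy, Pia, Vic, Xiu, Zoe
Ivy first appears at level 2.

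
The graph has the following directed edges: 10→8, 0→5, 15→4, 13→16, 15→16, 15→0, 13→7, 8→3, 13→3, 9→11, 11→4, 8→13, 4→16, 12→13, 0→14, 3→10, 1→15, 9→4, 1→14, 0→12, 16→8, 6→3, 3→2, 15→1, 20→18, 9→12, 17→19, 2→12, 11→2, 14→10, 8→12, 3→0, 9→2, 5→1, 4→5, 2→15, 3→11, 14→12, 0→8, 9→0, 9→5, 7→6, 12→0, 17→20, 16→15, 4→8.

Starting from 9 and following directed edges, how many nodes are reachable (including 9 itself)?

17

BFS from 9 visits: 9, 0, 2, 4, 5, 11, 12, 8, 14, 15, 16, 1, 13, 3, 10, 7, 6
Reachable nodes: 17 of 21 total.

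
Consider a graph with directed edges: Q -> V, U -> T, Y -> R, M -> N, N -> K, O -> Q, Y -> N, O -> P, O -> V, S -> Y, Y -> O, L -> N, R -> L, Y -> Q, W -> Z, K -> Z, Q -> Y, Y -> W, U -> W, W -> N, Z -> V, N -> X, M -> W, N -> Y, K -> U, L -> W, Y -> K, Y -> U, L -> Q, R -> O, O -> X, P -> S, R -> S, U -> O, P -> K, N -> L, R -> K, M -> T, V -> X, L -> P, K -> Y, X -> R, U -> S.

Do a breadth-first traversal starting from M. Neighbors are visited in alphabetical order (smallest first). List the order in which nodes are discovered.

M, N, T, W, K, L, X, Y, Z, U, P, Q, R, O, V, S

Visit M; enqueue N, T, W → queue [N, T, W]
Visit N; enqueue K, L, X, Y → queue [T, W, K, L, X, Y]
Visit T → queue [W, K, L, X, Y]
Visit W; enqueue Z → queue [K, L, X, Y, Z]
Visit K; enqueue U → queue [L, X, Y, Z, U]
Visit L; enqueue P, Q → queue [X, Y, Z, U, P, Q]
Visit X; enqueue R → queue [Y, Z, U, P, Q, R]
Visit Y; enqueue O → queue [Z, U, P, Q, R, O]
Visit Z; enqueue V → queue [U, P, Q, R, O, V]
Visit U; enqueue S → queue [P, Q, R, O, V, S]
Visit P → queue [Q, R, O, V, S]
Visit Q → queue [R, O, V, S]
Visit R → queue [O, V, S]
Visit O → queue [V, S]
Visit V → queue [S]
Visit S → queue []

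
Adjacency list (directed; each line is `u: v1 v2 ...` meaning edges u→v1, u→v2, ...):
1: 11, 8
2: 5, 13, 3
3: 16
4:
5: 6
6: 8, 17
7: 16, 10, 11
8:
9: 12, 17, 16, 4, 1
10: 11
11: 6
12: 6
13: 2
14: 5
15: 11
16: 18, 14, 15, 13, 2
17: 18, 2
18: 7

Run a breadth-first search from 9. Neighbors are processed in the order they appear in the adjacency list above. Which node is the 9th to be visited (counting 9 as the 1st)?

2

Visit 9; enqueue 12, 17, 16, 4, 1 → queue [12, 17, 16, 4, 1]
Visit 12; enqueue 6 → queue [17, 16, 4, 1, 6]
Visit 17; enqueue 18, 2 → queue [16, 4, 1, 6, 18, 2]
Visit 16; enqueue 14, 15, 13 → queue [4, 1, 6, 18, 2, 14, 15, 13]
Visit 4 → queue [1, 6, 18, 2, 14, 15, 13]
Visit 1; enqueue 11, 8 → queue [6, 18, 2, 14, 15, 13, 11, 8]
Visit 6 → queue [18, 2, 14, 15, 13, 11, 8]
Visit 18; enqueue 7 → queue [2, 14, 15, 13, 11, 8, 7]
Visit 2; enqueue 5, 3 → queue [14, 15, 13, 11, 8, 7, 5, 3]
Visit 14 → queue [15, 13, 11, 8, 7, 5, 3]
Visit 15 → queue [13, 11, 8, 7, 5, 3]
Visit 13 → queue [11, 8, 7, 5, 3]
Visit 11 → queue [8, 7, 5, 3]
Visit 8 → queue [7, 5, 3]
Visit 7; enqueue 10 → queue [5, 3, 10]
Visit 5 → queue [3, 10]
Visit 3 → queue [10]
Visit 10 → queue []

Visit order: 9, 12, 17, 16, 4, 1, 6, 18, 2, 14, 15, 13, 11, 8, 7, 5, 3, 10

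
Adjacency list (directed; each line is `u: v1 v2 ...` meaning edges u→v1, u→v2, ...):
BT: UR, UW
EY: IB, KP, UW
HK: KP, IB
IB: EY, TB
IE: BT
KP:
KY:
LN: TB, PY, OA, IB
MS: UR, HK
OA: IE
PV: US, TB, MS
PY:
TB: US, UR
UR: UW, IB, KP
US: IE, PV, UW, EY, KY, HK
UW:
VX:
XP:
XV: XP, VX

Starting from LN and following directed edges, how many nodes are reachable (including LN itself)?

BFS from LN visits: LN, TB, PY, OA, IB, US, UR, IE, EY, PV, UW, KY, HK, KP, BT, MS
Reachable nodes: 16 of 19 total.

16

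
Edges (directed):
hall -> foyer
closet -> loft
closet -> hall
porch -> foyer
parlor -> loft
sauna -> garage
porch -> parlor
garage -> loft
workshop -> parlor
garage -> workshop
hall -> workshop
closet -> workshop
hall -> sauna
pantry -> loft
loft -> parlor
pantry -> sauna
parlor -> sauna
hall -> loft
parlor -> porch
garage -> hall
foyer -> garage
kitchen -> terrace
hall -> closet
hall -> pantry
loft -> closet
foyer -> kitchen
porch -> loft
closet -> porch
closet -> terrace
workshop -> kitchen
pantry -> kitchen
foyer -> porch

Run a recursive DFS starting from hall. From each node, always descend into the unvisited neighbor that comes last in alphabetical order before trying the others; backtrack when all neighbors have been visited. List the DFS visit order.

Visit hall
hall → workshop
workshop → parlor
parlor → sauna
sauna → garage
garage → loft
loft → closet
closet → terrace
closet → porch
porch → foyer
foyer → kitchen
hall → pantry

hall, workshop, parlor, sauna, garage, loft, closet, terrace, porch, foyer, kitchen, pantry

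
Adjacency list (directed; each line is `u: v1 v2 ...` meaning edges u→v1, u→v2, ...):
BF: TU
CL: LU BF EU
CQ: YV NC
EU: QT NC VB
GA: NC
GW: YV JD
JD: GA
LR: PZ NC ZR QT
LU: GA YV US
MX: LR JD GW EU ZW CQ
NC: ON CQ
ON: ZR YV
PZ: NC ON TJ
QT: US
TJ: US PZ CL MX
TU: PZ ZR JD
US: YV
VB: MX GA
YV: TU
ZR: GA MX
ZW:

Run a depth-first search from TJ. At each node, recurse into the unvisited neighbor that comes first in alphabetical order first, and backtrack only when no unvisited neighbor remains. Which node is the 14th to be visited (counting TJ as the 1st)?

Visit TJ
TJ → CL
CL → BF
BF → TU
TU → JD
JD → GA
GA → NC
NC → CQ
CQ → YV
NC → ON
ON → ZR
ZR → MX
MX → EU
EU → QT
QT → US
EU → VB
MX → GW
MX → LR
LR → PZ
MX → ZW
CL → LU

Visit order: TJ, CL, BF, TU, JD, GA, NC, CQ, YV, ON, ZR, MX, EU, QT, US, VB, GW, LR, PZ, ZW, LU

QT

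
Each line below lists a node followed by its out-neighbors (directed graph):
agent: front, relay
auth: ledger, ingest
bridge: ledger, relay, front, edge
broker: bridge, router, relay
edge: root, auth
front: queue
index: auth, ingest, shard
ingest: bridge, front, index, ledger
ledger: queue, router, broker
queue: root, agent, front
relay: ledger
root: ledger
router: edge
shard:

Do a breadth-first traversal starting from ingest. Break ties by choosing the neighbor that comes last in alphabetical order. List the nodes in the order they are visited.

Visit ingest; enqueue ledger, index, front, bridge → queue [ledger, index, front, bridge]
Visit ledger; enqueue router, queue, broker → queue [index, front, bridge, router, queue, broker]
Visit index; enqueue shard, auth → queue [front, bridge, router, queue, broker, shard, auth]
Visit front → queue [bridge, router, queue, broker, shard, auth]
Visit bridge; enqueue relay, edge → queue [router, queue, broker, shard, auth, relay, edge]
Visit router → queue [queue, broker, shard, auth, relay, edge]
Visit queue; enqueue root, agent → queue [broker, shard, auth, relay, edge, root, agent]
Visit broker → queue [shard, auth, relay, edge, root, agent]
Visit shard → queue [auth, relay, edge, root, agent]
Visit auth → queue [relay, edge, root, agent]
Visit relay → queue [edge, root, agent]
Visit edge → queue [root, agent]
Visit root → queue [agent]
Visit agent → queue []

ingest ledger index front bridge router queue broker shard auth relay edge root agent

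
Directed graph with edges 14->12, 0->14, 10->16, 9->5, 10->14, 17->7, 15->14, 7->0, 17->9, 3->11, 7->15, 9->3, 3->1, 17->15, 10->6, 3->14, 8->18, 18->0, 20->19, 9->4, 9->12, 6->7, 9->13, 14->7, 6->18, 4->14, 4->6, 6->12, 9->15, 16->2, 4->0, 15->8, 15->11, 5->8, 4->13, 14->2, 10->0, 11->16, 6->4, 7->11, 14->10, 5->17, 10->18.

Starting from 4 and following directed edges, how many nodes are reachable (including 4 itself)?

BFS from 4 visits: 4, 0, 6, 13, 14, 7, 12, 18, 2, 10, 11, 15, 16, 8
Reachable nodes: 14 of 21 total.

14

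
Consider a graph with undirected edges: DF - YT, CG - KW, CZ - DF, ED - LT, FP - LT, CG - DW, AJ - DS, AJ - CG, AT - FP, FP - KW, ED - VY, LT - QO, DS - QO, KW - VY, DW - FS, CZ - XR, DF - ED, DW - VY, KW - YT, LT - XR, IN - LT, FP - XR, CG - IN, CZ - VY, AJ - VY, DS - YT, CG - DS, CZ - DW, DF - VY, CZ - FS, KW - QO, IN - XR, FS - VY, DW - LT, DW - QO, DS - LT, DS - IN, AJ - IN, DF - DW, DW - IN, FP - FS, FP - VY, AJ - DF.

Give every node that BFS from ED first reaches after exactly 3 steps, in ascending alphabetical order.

AT, CG

Level 0: ED
Level 1: DF, LT, VY
Level 2: AJ, CZ, DS, DW, FP, FS, IN, KW, QO, XR, YT
Level 3: AT, CG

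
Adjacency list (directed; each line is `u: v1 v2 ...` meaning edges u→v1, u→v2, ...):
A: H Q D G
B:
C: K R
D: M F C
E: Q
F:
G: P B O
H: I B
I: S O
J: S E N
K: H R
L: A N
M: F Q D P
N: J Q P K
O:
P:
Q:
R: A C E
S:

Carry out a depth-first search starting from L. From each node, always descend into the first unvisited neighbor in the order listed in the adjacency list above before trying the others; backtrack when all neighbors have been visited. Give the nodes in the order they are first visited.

Visit L
L → A
A → H
H → I
I → S
I → O
H → B
A → Q
A → D
D → M
M → F
M → P
D → C
C → K
K → R
R → E
A → G
L → N
N → J

L, A, H, I, S, O, B, Q, D, M, F, P, C, K, R, E, G, N, J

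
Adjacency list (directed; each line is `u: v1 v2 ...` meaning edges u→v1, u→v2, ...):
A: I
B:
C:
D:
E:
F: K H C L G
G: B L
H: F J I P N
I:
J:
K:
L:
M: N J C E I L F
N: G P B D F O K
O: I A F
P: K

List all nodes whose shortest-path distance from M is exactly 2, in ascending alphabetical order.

Level 0: M
Level 1: C, E, F, I, J, L, N
Level 2: B, D, G, H, K, O, P
Level 3: A

B, D, G, H, K, O, P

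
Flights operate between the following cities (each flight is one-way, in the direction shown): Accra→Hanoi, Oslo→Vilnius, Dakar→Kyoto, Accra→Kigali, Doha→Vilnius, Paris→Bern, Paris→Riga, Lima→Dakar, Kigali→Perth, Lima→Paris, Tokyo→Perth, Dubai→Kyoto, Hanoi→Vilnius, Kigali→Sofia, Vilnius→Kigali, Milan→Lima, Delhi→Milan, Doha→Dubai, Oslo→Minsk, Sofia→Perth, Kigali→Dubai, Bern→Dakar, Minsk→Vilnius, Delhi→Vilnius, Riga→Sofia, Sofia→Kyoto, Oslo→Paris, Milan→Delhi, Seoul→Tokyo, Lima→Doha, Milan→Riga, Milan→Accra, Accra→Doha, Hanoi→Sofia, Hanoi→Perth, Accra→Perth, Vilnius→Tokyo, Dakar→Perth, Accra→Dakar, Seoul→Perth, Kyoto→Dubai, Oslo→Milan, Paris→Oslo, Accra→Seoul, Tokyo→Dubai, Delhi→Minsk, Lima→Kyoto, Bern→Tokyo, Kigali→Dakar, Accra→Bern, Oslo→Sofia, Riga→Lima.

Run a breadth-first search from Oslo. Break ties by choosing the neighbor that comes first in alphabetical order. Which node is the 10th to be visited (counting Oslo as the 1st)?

Riga

Visit Oslo; enqueue Milan, Minsk, Paris, Sofia, Vilnius → queue [Milan, Minsk, Paris, Sofia, Vilnius]
Visit Milan; enqueue Accra, Delhi, Lima, Riga → queue [Minsk, Paris, Sofia, Vilnius, Accra, Delhi, Lima, Riga]
Visit Minsk → queue [Paris, Sofia, Vilnius, Accra, Delhi, Lima, Riga]
Visit Paris; enqueue Bern → queue [Sofia, Vilnius, Accra, Delhi, Lima, Riga, Bern]
Visit Sofia; enqueue Kyoto, Perth → queue [Vilnius, Accra, Delhi, Lima, Riga, Bern, Kyoto, Perth]
Visit Vilnius; enqueue Kigali, Tokyo → queue [Accra, Delhi, Lima, Riga, Bern, Kyoto, Perth, Kigali, Tokyo]
Visit Accra; enqueue Dakar, Doha, Hanoi, Seoul → queue [Delhi, Lima, Riga, Bern, Kyoto, Perth, Kigali, Tokyo, Dakar, Doha, Hanoi, Seoul]
Visit Delhi → queue [Lima, Riga, Bern, Kyoto, Perth, Kigali, Tokyo, Dakar, Doha, Hanoi, Seoul]
Visit Lima → queue [Riga, Bern, Kyoto, Perth, Kigali, Tokyo, Dakar, Doha, Hanoi, Seoul]
Visit Riga → queue [Bern, Kyoto, Perth, Kigali, Tokyo, Dakar, Doha, Hanoi, Seoul]
Visit Bern → queue [Kyoto, Perth, Kigali, Tokyo, Dakar, Doha, Hanoi, Seoul]
Visit Kyoto; enqueue Dubai → queue [Perth, Kigali, Tokyo, Dakar, Doha, Hanoi, Seoul, Dubai]
Visit Perth → queue [Kigali, Tokyo, Dakar, Doha, Hanoi, Seoul, Dubai]
Visit Kigali → queue [Tokyo, Dakar, Doha, Hanoi, Seoul, Dubai]
Visit Tokyo → queue [Dakar, Doha, Hanoi, Seoul, Dubai]
Visit Dakar → queue [Doha, Hanoi, Seoul, Dubai]
Visit Doha → queue [Hanoi, Seoul, Dubai]
Visit Hanoi → queue [Seoul, Dubai]
Visit Seoul → queue [Dubai]
Visit Dubai → queue []

Visit order: Oslo, Milan, Minsk, Paris, Sofia, Vilnius, Accra, Delhi, Lima, Riga, Bern, Kyoto, Perth, Kigali, Tokyo, Dakar, Doha, Hanoi, Seoul, Dubai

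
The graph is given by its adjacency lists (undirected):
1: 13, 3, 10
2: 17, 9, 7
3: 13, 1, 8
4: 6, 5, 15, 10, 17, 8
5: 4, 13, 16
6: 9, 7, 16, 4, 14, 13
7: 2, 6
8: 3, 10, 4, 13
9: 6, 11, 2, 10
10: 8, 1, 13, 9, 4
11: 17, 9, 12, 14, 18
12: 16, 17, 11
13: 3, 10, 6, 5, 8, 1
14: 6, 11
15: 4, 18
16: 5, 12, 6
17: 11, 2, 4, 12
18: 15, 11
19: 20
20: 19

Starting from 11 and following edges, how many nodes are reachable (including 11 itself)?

BFS from 11 visits: 11, 9, 12, 14, 17, 18, 2, 6, 10, 16, 4, 15, 7, 13, 1, 8, 5, 3
Reachable nodes: 18 of 20 total.

18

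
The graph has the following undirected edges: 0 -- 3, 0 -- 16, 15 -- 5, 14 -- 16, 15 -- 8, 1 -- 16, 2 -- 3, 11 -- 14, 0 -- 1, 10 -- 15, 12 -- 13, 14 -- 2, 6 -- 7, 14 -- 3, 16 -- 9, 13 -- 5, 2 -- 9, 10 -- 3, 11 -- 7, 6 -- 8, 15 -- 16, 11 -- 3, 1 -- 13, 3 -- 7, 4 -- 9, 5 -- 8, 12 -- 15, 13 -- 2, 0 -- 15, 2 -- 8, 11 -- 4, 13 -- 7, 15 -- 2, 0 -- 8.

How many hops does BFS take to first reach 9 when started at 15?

2

Level 0: 15
Level 1: 0, 2, 5, 8, 10, 12, 16
Level 2: 1, 3, 6, 9, 13, 14
Level 3: 4, 7, 11
9 first appears at level 2.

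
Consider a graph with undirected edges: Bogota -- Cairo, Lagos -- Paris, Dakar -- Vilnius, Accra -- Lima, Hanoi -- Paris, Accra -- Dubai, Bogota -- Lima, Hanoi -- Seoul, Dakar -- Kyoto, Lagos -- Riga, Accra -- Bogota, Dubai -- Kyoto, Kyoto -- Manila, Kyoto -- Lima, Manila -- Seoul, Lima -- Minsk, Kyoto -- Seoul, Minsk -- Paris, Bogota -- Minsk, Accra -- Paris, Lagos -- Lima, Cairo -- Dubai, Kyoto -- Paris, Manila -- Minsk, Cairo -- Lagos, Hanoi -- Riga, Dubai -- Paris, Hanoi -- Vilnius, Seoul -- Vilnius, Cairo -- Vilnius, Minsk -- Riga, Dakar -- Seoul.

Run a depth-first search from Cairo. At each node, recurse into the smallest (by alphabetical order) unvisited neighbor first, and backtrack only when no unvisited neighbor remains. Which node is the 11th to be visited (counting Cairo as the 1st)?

Visit Cairo
Cairo → Bogota
Bogota → Accra
Accra → Dubai
Dubai → Kyoto
Kyoto → Dakar
Dakar → Seoul
Seoul → Hanoi
Hanoi → Paris
Paris → Lagos
Lagos → Lima
Lima → Minsk
Minsk → Manila
Minsk → Riga
Hanoi → Vilnius

Visit order: Cairo, Bogota, Accra, Dubai, Kyoto, Dakar, Seoul, Hanoi, Paris, Lagos, Lima, Minsk, Manila, Riga, Vilnius

Lima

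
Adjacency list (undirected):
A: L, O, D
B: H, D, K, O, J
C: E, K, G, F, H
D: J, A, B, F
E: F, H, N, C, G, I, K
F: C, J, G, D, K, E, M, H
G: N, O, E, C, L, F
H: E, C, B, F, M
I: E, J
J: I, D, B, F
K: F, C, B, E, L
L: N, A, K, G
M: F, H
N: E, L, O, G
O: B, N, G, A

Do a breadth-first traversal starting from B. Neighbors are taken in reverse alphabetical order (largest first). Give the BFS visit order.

B -> O -> K -> J -> H -> D -> N -> G -> A -> L -> F -> E -> C -> I -> M

Visit B; enqueue O, K, J, H, D → queue [O, K, J, H, D]
Visit O; enqueue N, G, A → queue [K, J, H, D, N, G, A]
Visit K; enqueue L, F, E, C → queue [J, H, D, N, G, A, L, F, E, C]
Visit J; enqueue I → queue [H, D, N, G, A, L, F, E, C, I]
Visit H; enqueue M → queue [D, N, G, A, L, F, E, C, I, M]
Visit D → queue [N, G, A, L, F, E, C, I, M]
Visit N → queue [G, A, L, F, E, C, I, M]
Visit G → queue [A, L, F, E, C, I, M]
Visit A → queue [L, F, E, C, I, M]
Visit L → queue [F, E, C, I, M]
Visit F → queue [E, C, I, M]
Visit E → queue [C, I, M]
Visit C → queue [I, M]
Visit I → queue [M]
Visit M → queue []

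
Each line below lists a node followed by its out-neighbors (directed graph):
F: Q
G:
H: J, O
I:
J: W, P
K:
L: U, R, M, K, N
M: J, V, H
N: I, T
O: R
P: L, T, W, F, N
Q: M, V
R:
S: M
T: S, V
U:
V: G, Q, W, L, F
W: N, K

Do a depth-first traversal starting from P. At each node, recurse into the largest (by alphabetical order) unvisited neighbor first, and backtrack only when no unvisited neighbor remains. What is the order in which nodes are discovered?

P -> W -> N -> T -> V -> Q -> M -> J -> H -> O -> R -> L -> U -> K -> G -> F -> S -> I

Visit P
P → W
W → N
N → T
T → V
V → Q
Q → M
M → J
M → H
H → O
O → R
V → L
L → U
L → K
V → G
V → F
T → S
N → I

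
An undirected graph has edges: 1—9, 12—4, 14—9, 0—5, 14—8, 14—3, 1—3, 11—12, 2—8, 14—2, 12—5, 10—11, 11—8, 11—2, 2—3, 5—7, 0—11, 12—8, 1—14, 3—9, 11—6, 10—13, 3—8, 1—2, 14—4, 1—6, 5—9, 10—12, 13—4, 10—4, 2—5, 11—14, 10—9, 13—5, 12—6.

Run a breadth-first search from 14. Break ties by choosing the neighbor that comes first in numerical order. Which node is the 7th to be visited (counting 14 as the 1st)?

9

Visit 14; enqueue 1, 2, 3, 4, 8, 9, 11 → queue [1, 2, 3, 4, 8, 9, 11]
Visit 1; enqueue 6 → queue [2, 3, 4, 8, 9, 11, 6]
Visit 2; enqueue 5 → queue [3, 4, 8, 9, 11, 6, 5]
Visit 3 → queue [4, 8, 9, 11, 6, 5]
Visit 4; enqueue 10, 12, 13 → queue [8, 9, 11, 6, 5, 10, 12, 13]
Visit 8 → queue [9, 11, 6, 5, 10, 12, 13]
Visit 9 → queue [11, 6, 5, 10, 12, 13]
Visit 11; enqueue 0 → queue [6, 5, 10, 12, 13, 0]
Visit 6 → queue [5, 10, 12, 13, 0]
Visit 5; enqueue 7 → queue [10, 12, 13, 0, 7]
Visit 10 → queue [12, 13, 0, 7]
Visit 12 → queue [13, 0, 7]
Visit 13 → queue [0, 7]
Visit 0 → queue [7]
Visit 7 → queue []

Visit order: 14, 1, 2, 3, 4, 8, 9, 11, 6, 5, 10, 12, 13, 0, 7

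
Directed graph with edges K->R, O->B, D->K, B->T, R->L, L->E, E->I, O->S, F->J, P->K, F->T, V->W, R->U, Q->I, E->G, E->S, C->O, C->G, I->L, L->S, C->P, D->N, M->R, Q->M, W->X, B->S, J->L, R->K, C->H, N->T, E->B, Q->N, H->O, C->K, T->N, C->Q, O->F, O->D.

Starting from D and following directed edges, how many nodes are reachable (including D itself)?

12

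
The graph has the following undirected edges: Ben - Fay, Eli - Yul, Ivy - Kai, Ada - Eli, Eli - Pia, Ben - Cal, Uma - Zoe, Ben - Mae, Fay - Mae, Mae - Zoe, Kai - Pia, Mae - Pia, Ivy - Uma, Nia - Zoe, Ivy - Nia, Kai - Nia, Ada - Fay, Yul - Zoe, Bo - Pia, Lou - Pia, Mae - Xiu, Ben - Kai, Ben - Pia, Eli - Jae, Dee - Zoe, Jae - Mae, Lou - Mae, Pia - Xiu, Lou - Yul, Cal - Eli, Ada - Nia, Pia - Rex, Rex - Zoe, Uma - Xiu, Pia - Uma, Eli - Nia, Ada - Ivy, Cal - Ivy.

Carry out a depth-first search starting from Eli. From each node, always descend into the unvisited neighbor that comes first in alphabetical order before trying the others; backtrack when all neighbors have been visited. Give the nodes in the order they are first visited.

Eli, Ada, Fay, Ben, Cal, Ivy, Kai, Nia, Zoe, Dee, Mae, Jae, Lou, Pia, Bo, Rex, Uma, Xiu, Yul

Visit Eli
Eli → Ada
Ada → Fay
Fay → Ben
Ben → Cal
Cal → Ivy
Ivy → Kai
Kai → Nia
Nia → Zoe
Zoe → Dee
Zoe → Mae
Mae → Jae
Mae → Lou
Lou → Pia
Pia → Bo
Pia → Rex
Pia → Uma
Uma → Xiu
Lou → Yul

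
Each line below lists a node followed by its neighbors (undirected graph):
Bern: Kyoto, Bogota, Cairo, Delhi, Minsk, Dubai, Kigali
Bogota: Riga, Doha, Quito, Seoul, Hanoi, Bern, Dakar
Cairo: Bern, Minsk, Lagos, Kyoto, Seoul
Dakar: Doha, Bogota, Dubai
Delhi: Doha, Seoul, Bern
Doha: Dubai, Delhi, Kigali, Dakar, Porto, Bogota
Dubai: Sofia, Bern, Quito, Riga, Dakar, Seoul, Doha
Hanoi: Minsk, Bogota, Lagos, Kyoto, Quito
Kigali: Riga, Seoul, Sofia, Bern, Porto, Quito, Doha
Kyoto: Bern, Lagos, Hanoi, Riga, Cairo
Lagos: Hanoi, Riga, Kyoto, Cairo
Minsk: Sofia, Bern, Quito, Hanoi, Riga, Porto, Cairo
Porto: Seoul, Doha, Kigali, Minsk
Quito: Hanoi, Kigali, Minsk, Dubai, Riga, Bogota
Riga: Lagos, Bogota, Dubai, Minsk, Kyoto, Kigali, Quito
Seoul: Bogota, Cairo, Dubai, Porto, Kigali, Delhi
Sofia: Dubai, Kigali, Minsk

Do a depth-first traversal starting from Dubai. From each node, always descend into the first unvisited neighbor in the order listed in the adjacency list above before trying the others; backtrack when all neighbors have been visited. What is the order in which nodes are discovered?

Visit Dubai
Dubai → Sofia
Sofia → Kigali
Kigali → Riga
Riga → Lagos
Lagos → Hanoi
Hanoi → Minsk
Minsk → Bern
Bern → Kyoto
Kyoto → Cairo
Cairo → Seoul
Seoul → Bogota
Bogota → Doha
Doha → Delhi
Doha → Dakar
Doha → Porto
Bogota → Quito

Dubai → Sofia → Kigali → Riga → Lagos → Hanoi → Minsk → Bern → Kyoto → Cairo → Seoul → Bogota → Doha → Delhi → Dakar → Porto → Quito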